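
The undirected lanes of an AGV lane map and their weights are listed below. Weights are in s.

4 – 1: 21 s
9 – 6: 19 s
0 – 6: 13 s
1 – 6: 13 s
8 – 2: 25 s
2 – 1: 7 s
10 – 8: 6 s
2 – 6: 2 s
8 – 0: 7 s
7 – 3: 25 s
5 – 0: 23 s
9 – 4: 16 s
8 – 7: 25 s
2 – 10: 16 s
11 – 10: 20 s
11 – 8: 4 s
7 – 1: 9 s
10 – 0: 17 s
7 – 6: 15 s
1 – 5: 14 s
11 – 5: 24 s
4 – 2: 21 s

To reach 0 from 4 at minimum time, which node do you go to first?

Candidate routes:
4 → 2 → 6 → 0: 21+2+13 = 36
4 → 1 → 6 → 0: 21+13+13 = 47
4 → 1 → 2 → 6 → 0: 21+7+2+13 = 43
Cheapest is 4 → 2 → 6 → 0 at 36 s.
So from 4 the first move is to 2.

2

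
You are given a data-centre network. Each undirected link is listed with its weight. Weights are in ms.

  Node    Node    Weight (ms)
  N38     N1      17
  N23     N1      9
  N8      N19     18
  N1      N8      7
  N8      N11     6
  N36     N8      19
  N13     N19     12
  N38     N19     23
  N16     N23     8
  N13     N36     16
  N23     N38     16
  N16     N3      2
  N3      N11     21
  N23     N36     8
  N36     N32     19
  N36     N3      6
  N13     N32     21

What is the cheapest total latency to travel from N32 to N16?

27 ms

Shortest distances from N32:
N32: 0
N36: 19  (via N32)
N13: 21  (via N32)
N3: 25  (via N36)
N23: 27  (via N36)
N16: 27  (via N3)
Shortest route: N32 → N36 → N3 → N16 = 27 ms.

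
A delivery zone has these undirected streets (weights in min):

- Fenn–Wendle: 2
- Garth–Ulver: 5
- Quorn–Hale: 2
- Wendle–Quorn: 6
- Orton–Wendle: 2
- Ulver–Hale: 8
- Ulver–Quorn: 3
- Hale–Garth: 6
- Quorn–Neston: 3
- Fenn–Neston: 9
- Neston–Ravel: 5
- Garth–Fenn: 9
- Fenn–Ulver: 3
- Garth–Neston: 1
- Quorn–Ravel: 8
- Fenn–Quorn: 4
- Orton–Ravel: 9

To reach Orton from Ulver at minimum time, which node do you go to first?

Fenn

Candidate routes:
Ulver → Quorn → Wendle → Orton: 3+6+2 = 11
Ulver → Fenn → Wendle → Orton: 3+2+2 = 7
Cheapest is Ulver → Fenn → Wendle → Orton at 7 min.
So from Ulver the first move is to Fenn.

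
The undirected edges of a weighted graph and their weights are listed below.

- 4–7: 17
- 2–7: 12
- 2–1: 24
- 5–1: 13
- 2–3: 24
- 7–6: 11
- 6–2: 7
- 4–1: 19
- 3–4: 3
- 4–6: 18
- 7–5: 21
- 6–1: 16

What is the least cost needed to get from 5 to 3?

35

Compare a few routes:
5 - 1 - 4 - 3: 13+19+3 = 35
5 - 1 - 6 - 4 - 3: 13+16+18+3 = 50
5 - 7 - 4 - 3: 21+17+3 = 41
Cheapest is 5 - 1 - 4 - 3 at 35.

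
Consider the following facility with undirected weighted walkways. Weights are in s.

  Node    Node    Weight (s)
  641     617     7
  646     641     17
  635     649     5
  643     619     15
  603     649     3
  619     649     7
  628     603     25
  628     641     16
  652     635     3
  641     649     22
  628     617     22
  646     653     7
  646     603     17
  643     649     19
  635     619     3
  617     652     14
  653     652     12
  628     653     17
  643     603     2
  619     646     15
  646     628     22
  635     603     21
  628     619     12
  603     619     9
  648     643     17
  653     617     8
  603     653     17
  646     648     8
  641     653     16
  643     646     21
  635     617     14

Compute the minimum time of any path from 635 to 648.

26 s

Compare a few routes:
635 → 619 → 646 → 648: 3+15+8 = 26
635 → 649 → 603 → 643 → 648: 5+3+2+17 = 27
635 → 652 → 653 → 646 → 648: 3+12+7+8 = 30
Cheapest is 635 → 619 → 646 → 648 at 26 s.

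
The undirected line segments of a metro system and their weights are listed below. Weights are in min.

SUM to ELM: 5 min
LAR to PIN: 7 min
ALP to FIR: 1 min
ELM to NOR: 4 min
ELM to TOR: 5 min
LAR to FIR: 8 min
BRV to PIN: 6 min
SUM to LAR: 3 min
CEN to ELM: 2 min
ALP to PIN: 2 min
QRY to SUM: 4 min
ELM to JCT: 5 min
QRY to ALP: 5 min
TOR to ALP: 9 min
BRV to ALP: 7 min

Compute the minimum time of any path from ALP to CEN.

Settle nodes by increasing distance from ALP:
ALP: 0
FIR: 1  (via ALP)
PIN: 2  (via ALP)
QRY: 5  (via ALP)
BRV: 7  (via ALP)
TOR: 9  (via ALP)
SUM: 9  (via QRY)
LAR: 9  (via FIR)
ELM: 14  (via TOR)
CEN: 16  (via ELM)
Shortest route: ALP → TOR → ELM → CEN = 16 min.

16 min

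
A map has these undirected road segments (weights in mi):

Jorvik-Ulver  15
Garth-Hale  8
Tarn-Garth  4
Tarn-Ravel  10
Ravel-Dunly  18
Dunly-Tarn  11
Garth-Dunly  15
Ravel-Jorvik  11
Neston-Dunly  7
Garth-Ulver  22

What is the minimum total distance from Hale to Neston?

30 mi

Settle nodes by increasing distance from Hale:
Hale: 0
Garth: 8  (via Hale)
Tarn: 12  (via Garth)
Ravel: 22  (via Tarn)
Dunly: 23  (via Garth)
Ulver: 30  (via Garth)
Neston: 30  (via Dunly)
Shortest route: Hale → Garth → Dunly → Neston = 30 mi.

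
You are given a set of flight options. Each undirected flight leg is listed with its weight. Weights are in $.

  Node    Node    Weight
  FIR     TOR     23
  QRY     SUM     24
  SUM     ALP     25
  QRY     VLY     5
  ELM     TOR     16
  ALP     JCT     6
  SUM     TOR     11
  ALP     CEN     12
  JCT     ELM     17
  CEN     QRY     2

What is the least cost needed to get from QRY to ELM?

$37

Enumerating some paths:
QRY → CEN → ALP → SUM → TOR → ELM: 2+12+25+11+16 = 66
QRY → CEN → ALP → JCT → ELM: 2+12+6+17 = 37
QRY → SUM → TOR → ELM: 24+11+16 = 51
The minimum is $37 via QRY → CEN → ALP → JCT → ELM.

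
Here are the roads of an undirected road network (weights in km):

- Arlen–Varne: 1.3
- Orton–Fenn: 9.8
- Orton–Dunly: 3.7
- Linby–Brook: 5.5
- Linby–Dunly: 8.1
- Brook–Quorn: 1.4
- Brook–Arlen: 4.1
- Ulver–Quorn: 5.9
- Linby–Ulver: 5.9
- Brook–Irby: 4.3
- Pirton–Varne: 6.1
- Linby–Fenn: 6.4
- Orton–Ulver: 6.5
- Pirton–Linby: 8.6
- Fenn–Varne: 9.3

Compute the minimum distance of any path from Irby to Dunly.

Shortest distances from Irby:
Irby: 0
Brook: 4.3  (via Irby)
Quorn: 5.7  (via Brook)
Arlen: 8.4  (via Brook)
Varne: 9.7  (via Arlen)
Linby: 9.8  (via Brook)
Ulver: 11.6  (via Quorn)
Pirton: 15.8  (via Varne)
Fenn: 16.2  (via Linby)
Dunly: 17.9  (via Linby)
Shortest route: Irby–Brook–Linby–Dunly = 17.9 km.

17.9 km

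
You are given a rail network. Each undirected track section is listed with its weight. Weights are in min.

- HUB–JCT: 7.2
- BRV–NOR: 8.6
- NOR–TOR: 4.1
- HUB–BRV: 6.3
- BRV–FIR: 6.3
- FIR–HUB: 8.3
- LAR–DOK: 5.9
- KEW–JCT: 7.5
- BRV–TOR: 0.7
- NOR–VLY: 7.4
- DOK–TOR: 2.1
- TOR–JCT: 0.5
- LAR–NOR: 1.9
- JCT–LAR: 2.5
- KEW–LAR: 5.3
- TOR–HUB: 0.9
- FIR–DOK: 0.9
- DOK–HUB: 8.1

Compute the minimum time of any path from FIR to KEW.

Running Dijkstra from FIR:
FIR: 0
DOK: 0.9  (via FIR)
TOR: 3  (via DOK)
JCT: 3.5  (via TOR)
BRV: 3.7  (via TOR)
HUB: 3.9  (via TOR)
LAR: 6  (via JCT)
NOR: 7.1  (via TOR)
KEW: 11  (via JCT)
Shortest route: FIR → DOK → TOR → JCT → KEW = 11 min.

11 min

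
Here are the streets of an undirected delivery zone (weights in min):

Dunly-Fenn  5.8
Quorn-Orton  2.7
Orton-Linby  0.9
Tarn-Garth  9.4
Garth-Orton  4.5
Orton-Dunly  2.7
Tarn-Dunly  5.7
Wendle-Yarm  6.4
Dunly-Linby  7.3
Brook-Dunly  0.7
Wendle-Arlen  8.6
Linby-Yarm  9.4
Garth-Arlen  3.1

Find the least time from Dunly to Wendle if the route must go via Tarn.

26.8 min

Best Dunly to Tarn: Dunly → Tarn costing 5.7
Shortest Tarn→Wendle: Tarn → Garth → Arlen → Wendle = 21.1
Total via Tarn: 5.7 + 21.1 = 26.8 min.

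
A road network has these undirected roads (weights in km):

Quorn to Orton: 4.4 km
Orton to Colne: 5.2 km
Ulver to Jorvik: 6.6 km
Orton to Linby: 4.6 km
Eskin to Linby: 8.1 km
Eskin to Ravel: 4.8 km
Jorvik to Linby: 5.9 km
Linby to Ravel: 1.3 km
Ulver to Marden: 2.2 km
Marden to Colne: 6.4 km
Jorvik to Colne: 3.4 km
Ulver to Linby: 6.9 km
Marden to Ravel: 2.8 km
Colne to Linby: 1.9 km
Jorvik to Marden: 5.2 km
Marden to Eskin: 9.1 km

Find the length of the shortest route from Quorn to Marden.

Candidate routes:
Quorn → Orton → Colne → Linby → Ravel → Marden: 4.4+5.2+1.9+1.3+2.8 = 15.6
Quorn → Orton → Linby → Ravel → Marden: 4.4+4.6+1.3+2.8 = 13.1
Quorn → Orton → Colne → Marden: 4.4+5.2+6.4 = 16
Cheapest is Quorn → Orton → Linby → Ravel → Marden at 13.1 km.

13.1 km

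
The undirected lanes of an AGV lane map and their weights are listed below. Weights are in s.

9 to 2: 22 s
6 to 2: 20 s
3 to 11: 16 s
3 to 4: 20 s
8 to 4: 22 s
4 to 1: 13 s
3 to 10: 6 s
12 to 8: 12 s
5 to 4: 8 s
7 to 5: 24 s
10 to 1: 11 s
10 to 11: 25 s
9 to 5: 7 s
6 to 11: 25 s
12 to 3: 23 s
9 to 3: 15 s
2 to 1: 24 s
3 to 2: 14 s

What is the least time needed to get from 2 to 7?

53 s

Candidate routes:
2–1–4–5–7: 24+13+8+24 = 69
2–3–9–5–7: 14+15+7+24 = 60
2–3–4–5–7: 14+20+8+24 = 66
2–9–5–7: 22+7+24 = 53
Cheapest is 2–9–5–7 at 53 s.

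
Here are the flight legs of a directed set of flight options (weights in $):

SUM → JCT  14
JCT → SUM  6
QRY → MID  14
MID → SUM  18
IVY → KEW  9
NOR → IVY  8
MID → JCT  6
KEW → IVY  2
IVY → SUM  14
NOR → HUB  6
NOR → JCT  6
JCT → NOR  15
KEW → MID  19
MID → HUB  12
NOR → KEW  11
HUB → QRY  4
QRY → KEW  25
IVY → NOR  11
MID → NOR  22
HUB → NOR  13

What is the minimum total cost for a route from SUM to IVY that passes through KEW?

Shortest SUM→KEW: SUM → JCT → NOR → KEW = 40
Shortest KEW→IVY: KEW → IVY = 2
Total via KEW: 40 + 2 = $42.

$42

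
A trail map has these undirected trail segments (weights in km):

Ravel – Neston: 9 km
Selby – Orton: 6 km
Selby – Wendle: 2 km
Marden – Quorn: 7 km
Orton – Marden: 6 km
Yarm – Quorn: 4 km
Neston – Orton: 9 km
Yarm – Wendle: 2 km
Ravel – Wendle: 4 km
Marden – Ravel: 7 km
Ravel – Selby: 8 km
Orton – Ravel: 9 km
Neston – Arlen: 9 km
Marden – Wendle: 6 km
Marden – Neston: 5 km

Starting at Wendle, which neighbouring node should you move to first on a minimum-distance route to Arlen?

Candidate routes:
Wendle - Marden - Neston - Arlen: 6+5+9 = 20
Wendle - Ravel - Marden - Neston - Arlen: 4+7+5+9 = 25
Wendle - Ravel - Neston - Arlen: 4+9+9 = 22
Cheapest is Wendle - Marden - Neston - Arlen at 20 km.
So from Wendle the first move is to Marden.

Marden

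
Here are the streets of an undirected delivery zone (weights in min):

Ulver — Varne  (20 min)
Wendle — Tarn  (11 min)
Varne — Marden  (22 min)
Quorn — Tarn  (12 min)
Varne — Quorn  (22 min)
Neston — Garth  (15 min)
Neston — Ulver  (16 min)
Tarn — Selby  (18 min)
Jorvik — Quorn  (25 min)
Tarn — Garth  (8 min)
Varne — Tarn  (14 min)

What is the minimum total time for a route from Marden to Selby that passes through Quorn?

74 min

Best Marden to Quorn: Marden–Varne–Quorn costing 44
Shortest Quorn→Selby: Quorn–Tarn–Selby = 30
Total via Quorn: 44 + 30 = 74 min.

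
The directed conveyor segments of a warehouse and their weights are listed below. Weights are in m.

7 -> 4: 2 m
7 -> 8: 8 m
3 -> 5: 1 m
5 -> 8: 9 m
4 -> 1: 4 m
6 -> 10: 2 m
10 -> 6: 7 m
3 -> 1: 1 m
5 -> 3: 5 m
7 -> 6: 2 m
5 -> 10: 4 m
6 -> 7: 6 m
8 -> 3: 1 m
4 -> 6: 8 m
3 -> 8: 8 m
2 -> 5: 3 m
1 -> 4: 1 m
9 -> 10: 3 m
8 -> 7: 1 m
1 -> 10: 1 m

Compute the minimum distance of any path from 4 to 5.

24 m

Candidate routes:
4 → 6 → 7 → 8 → 3 → 5: 8+6+8+1+1 = 24
4 → 1 → 10 → 6 → 7 → 8 → 3 → 5: 4+1+7+6+8+1+1 = 28
The minimum is 24 m via 4 → 6 → 7 → 8 → 3 → 5.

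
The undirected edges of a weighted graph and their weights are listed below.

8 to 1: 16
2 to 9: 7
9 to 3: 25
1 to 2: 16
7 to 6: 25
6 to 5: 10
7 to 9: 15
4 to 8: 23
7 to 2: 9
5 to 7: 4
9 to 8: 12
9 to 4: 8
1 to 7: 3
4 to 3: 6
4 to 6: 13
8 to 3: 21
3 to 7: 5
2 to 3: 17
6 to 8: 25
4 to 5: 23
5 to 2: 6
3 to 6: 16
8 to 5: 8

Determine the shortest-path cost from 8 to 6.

18

Running Dijkstra from 8:
8: 0
5: 8  (via 8)
7: 12  (via 5)
9: 12  (via 8)
2: 14  (via 5)
1: 15  (via 7)
3: 17  (via 7)
6: 18  (via 5)
Shortest route: 8–5–6 = 18.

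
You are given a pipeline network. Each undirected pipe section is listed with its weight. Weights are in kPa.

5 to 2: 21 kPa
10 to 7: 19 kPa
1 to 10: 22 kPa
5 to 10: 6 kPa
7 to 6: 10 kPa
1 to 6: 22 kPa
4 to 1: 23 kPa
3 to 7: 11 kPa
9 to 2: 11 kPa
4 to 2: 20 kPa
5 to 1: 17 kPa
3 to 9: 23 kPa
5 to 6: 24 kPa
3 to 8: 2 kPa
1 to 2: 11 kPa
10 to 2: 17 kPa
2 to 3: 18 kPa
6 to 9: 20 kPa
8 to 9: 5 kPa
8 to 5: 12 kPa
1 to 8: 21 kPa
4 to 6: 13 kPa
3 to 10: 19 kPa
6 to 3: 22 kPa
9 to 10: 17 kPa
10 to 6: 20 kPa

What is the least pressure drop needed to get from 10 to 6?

Running Dijkstra from 10:
10: 0
5: 6  (via 10)
2: 17  (via 10)
9: 17  (via 10)
8: 18  (via 5)
3: 19  (via 10)
7: 19  (via 10)
6: 20  (via 10)
Shortest route: 10 → 6 = 20 kPa.

20 kPa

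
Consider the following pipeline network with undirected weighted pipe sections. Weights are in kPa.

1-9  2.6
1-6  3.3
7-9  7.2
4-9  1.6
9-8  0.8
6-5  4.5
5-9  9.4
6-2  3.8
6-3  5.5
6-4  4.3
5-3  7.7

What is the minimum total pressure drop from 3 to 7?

18.6 kPa

Enumerating some paths:
3 → 6 → 1 → 9 → 7: 5.5+3.3+2.6+7.2 = 18.6
3 → 5 → 9 → 7: 7.7+9.4+7.2 = 24.3
The minimum is 18.6 kPa via 3 → 6 → 1 → 9 → 7.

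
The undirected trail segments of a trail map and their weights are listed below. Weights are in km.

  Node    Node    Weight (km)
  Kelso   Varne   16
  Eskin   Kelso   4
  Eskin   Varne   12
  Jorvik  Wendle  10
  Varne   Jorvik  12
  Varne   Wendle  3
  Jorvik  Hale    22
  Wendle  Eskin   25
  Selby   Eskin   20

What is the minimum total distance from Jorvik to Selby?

Settle nodes by increasing distance from Jorvik:
Jorvik: 0
Wendle: 10  (via Jorvik)
Varne: 12  (via Jorvik)
Hale: 22  (via Jorvik)
Eskin: 24  (via Varne)
Kelso: 28  (via Varne)
Selby: 44  (via Eskin)
Shortest route: Jorvik–Varne–Eskin–Selby = 44 km.

44 km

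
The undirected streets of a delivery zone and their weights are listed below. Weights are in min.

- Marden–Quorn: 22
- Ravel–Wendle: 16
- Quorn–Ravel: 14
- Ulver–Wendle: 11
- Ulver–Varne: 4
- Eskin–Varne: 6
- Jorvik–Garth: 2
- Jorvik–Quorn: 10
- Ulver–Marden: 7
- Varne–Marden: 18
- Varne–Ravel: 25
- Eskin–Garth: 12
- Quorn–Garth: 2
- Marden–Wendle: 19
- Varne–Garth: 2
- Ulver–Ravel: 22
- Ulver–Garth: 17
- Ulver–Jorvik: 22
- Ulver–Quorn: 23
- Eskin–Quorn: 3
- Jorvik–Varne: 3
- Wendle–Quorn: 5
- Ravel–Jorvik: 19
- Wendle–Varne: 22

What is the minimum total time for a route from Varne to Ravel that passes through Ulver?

Shortest Varne→Ulver: Varne–Ulver = 4
Best Ulver to Ravel: Ulver–Ravel costing 22
Total via Ulver: 4 + 22 = 26 min.

26 min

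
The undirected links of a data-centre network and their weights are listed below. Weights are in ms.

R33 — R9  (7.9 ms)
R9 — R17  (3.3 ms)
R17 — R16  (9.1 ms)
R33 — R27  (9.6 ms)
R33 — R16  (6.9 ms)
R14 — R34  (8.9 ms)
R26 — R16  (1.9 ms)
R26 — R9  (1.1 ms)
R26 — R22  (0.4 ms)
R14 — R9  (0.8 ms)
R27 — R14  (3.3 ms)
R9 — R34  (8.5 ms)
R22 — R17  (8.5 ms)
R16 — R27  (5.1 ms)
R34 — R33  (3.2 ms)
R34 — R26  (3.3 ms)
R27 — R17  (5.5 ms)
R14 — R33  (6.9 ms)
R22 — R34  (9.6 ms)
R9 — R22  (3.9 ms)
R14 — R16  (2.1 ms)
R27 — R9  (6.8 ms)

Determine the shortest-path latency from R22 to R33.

Settle nodes by increasing distance from R22:
R22: 0
R26: 0.4  (via R22)
R9: 1.5  (via R26)
R16: 2.3  (via R26)
R14: 2.3  (via R9)
R34: 3.7  (via R26)
R17: 4.8  (via R9)
R27: 5.6  (via R14)
R33: 6.9  (via R34)
Shortest route: R22 → R26 → R34 → R33 = 6.9 ms.

6.9 ms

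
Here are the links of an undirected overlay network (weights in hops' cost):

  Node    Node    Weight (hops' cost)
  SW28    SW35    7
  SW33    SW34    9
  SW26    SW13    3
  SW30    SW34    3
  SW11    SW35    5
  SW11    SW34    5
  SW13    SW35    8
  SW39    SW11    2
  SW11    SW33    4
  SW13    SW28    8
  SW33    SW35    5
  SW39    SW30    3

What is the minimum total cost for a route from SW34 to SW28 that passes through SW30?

Shortest SW34→SW30: SW34–SW30 = 3
Best SW30 to SW28: SW30–SW39–SW11–SW35–SW28 costing 17
Total via SW30: 3 + 17 = 20 hops' cost.

20 hops' cost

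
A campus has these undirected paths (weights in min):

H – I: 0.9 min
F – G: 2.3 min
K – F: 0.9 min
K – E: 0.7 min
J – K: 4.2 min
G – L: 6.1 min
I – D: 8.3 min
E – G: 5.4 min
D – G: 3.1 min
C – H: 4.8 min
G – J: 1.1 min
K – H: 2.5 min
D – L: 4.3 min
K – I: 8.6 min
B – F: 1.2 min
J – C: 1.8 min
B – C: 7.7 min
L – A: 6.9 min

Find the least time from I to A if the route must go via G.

19.6 min

Shortest I→G: I → H → K → F → G = 6.6
Shortest G→A: G → L → A = 13
Total via G: 6.6 + 13 = 19.6 min.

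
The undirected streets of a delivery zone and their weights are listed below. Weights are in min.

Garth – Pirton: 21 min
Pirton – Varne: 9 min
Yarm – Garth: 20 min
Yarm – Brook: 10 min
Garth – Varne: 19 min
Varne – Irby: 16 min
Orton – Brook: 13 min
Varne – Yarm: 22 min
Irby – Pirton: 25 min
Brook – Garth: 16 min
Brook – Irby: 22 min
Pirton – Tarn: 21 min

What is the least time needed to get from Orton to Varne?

Running Dijkstra from Orton:
Orton: 0
Brook: 13  (via Orton)
Yarm: 23  (via Brook)
Garth: 29  (via Brook)
Irby: 35  (via Brook)
Varne: 45  (via Yarm)
Shortest route: Orton–Brook–Yarm–Varne = 45 min.

45 min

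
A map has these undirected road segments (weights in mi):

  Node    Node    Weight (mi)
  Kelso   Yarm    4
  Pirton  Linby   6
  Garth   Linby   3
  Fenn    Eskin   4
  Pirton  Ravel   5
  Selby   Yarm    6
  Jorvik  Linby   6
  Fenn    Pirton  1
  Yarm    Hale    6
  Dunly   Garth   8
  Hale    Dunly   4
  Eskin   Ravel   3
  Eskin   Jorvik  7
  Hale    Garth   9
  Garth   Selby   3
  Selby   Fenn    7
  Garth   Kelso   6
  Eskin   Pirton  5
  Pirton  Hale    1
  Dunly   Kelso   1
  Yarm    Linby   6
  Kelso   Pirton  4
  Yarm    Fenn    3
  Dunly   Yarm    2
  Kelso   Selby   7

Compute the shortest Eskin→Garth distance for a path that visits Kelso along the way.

Shortest Eskin→Kelso: Eskin–Pirton–Kelso = 9
Best Kelso to Garth: Kelso–Garth costing 6
Total via Kelso: 9 + 6 = 15 mi.

15 mi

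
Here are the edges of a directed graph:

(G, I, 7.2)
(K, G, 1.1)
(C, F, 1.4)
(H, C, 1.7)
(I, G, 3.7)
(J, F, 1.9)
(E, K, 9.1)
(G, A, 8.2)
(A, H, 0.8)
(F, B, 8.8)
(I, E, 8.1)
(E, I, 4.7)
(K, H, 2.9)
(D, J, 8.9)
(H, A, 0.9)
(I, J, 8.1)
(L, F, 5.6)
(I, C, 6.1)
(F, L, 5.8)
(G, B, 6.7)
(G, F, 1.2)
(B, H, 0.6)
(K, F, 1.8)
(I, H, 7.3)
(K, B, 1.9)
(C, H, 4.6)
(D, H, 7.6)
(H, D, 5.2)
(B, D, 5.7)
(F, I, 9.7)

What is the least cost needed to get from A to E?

Settle nodes by increasing distance from A:
A: 0
H: 0.8  (via A)
C: 2.5  (via H)
F: 3.9  (via C)
D: 6  (via H)
L: 9.7  (via F)
B: 12.7  (via F)
I: 13.6  (via F)
J: 14.9  (via D)
G: 17.3  (via I)
E: 21.7  (via I)
Shortest route: A–H–C–F–I–E = 21.7.

21.7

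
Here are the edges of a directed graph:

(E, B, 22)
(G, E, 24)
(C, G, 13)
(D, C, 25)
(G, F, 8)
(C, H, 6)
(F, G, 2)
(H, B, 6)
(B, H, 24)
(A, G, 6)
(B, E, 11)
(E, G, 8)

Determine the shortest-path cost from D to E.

48

Shortest distances from D:
D: 0
C: 25  (via D)
H: 31  (via C)
B: 37  (via H)
G: 38  (via C)
F: 46  (via G)
E: 48  (via B)
Shortest route: D–C–H–B–E = 48.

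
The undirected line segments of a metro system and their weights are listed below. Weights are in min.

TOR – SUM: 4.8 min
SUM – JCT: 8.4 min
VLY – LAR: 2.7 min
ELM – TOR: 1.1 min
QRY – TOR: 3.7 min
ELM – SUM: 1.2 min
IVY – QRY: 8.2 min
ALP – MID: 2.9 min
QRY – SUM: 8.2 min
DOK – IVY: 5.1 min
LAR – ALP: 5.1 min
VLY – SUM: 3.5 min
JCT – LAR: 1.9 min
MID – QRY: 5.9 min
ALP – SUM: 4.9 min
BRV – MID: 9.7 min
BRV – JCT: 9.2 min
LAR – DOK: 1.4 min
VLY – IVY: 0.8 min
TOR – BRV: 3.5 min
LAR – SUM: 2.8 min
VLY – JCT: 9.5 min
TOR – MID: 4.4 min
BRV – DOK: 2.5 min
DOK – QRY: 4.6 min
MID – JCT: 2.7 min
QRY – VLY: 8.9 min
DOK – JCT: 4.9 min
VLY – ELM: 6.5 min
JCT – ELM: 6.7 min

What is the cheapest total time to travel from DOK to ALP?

6.5 min

Candidate routes:
DOK → LAR → SUM → ALP: 1.4+2.8+4.9 = 9.1
DOK → LAR → JCT → MID → ALP: 1.4+1.9+2.7+2.9 = 8.9
DOK → JCT → MID → ALP: 4.9+2.7+2.9 = 10.5
DOK → LAR → ALP: 1.4+5.1 = 6.5
The minimum is 6.5 min via DOK → LAR → ALP.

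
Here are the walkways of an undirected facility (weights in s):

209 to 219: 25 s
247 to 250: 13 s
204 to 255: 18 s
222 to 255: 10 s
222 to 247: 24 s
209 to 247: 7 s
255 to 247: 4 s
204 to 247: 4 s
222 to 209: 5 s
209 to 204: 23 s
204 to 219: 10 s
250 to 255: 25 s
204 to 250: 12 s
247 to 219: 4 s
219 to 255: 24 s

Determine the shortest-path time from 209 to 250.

20 s

Compare a few routes:
209 → 222 → 255 → 247 → 250: 5+10+4+13 = 32
209 → 247 → 204 → 250: 7+4+12 = 23
209 → 247 → 250: 7+13 = 20
The minimum is 20 s via 209 → 247 → 250.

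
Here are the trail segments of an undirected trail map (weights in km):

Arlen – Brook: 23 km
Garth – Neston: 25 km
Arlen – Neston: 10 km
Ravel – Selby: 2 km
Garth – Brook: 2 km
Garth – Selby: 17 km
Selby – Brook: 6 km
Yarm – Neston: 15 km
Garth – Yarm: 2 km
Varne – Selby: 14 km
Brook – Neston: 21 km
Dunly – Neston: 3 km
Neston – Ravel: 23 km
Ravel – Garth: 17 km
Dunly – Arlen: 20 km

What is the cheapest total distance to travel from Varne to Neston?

Compare a few routes:
Varne–Selby–Ravel–Neston: 14+2+23 = 39
Varne–Selby–Brook–Garth–Neston: 14+6+2+25 = 47
Varne–Selby–Garth–Yarm–Neston: 14+17+2+15 = 48
Varne–Selby–Brook–Neston: 14+6+21 = 41
Cheapest is Varne–Selby–Ravel–Neston at 39 km.

39 km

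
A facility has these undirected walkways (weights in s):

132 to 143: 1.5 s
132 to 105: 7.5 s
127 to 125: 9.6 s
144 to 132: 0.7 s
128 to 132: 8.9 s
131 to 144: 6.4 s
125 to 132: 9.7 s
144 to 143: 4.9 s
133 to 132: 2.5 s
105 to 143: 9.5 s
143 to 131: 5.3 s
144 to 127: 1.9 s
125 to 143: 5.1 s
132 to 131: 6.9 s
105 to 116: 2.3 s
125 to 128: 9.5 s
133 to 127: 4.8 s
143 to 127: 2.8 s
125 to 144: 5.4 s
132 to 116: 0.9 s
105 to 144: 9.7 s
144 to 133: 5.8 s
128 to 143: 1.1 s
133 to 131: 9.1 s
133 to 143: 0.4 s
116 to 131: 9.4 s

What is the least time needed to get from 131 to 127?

8.1 s

Compare a few routes:
131 - 144 - 127: 6.4+1.9 = 8.3
131 - 143 - 127: 5.3+2.8 = 8.1
Cheapest is 131 - 143 - 127 at 8.1 s.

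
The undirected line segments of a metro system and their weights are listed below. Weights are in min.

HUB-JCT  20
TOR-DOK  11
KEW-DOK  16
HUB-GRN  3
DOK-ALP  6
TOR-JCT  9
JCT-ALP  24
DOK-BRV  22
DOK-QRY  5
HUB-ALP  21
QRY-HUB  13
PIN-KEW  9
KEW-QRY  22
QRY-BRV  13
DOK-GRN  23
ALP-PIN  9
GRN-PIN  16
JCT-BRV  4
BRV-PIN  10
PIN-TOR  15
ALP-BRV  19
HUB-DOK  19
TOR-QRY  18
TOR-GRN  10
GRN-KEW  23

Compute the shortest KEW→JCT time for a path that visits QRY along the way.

Best KEW to QRY: KEW → DOK → QRY costing 21
Shortest QRY→JCT: QRY → BRV → JCT = 17
Total via QRY: 21 + 17 = 38 min.

38 min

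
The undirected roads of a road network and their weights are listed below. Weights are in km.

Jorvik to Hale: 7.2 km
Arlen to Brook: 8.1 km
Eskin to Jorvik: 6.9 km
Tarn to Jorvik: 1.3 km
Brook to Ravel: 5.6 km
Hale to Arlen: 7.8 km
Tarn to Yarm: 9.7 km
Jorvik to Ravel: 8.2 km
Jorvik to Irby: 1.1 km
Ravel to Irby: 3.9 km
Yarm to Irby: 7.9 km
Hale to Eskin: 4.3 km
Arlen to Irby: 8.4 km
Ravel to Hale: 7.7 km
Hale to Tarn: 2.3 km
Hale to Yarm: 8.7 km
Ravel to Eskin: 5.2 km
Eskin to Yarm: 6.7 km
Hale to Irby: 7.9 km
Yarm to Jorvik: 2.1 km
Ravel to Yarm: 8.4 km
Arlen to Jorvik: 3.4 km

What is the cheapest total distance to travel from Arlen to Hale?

7 km

Candidate routes:
Arlen - Jorvik - Tarn - Hale: 3.4+1.3+2.3 = 7
Arlen - Hale: 7.8 = 7.8
Cheapest is Arlen - Jorvik - Tarn - Hale at 7 km.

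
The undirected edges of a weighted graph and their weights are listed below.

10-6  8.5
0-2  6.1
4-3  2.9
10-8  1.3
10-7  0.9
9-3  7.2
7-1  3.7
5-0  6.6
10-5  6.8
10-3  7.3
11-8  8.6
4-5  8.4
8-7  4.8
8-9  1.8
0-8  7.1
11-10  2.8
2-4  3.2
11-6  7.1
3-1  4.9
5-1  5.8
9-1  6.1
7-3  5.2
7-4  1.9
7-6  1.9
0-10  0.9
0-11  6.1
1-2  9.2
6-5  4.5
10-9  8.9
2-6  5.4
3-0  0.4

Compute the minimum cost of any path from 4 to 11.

5.6

Running Dijkstra from 4:
4: 0
7: 1.9  (via 4)
10: 2.8  (via 7)
3: 2.9  (via 4)
2: 3.2  (via 4)
0: 3.3  (via 3)
6: 3.8  (via 7)
8: 4.1  (via 10)
1: 5.6  (via 7)
11: 5.6  (via 10)
Shortest route: 4–7–10–11 = 5.6.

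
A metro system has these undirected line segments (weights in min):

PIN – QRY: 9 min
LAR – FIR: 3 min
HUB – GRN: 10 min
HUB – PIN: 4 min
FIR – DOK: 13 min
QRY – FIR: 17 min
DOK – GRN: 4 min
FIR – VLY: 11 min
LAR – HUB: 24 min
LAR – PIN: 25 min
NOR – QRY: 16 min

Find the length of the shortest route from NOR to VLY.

Running Dijkstra from NOR:
NOR: 0
QRY: 16  (via NOR)
PIN: 25  (via QRY)
HUB: 29  (via PIN)
FIR: 33  (via QRY)
LAR: 36  (via FIR)
GRN: 39  (via HUB)
DOK: 43  (via GRN)
VLY: 44  (via FIR)
Shortest route: NOR–QRY–FIR–VLY = 44 min.

44 min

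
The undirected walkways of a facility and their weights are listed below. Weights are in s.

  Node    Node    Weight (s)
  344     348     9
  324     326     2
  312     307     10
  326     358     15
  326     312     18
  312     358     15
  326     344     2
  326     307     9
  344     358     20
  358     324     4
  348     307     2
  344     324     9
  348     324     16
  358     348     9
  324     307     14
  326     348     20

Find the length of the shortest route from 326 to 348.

11 s

Shortest distances from 326:
326: 0
324: 2  (via 326)
344: 2  (via 326)
358: 6  (via 324)
307: 9  (via 326)
348: 11  (via 344)
Shortest route: 326 → 344 → 348 = 11 s.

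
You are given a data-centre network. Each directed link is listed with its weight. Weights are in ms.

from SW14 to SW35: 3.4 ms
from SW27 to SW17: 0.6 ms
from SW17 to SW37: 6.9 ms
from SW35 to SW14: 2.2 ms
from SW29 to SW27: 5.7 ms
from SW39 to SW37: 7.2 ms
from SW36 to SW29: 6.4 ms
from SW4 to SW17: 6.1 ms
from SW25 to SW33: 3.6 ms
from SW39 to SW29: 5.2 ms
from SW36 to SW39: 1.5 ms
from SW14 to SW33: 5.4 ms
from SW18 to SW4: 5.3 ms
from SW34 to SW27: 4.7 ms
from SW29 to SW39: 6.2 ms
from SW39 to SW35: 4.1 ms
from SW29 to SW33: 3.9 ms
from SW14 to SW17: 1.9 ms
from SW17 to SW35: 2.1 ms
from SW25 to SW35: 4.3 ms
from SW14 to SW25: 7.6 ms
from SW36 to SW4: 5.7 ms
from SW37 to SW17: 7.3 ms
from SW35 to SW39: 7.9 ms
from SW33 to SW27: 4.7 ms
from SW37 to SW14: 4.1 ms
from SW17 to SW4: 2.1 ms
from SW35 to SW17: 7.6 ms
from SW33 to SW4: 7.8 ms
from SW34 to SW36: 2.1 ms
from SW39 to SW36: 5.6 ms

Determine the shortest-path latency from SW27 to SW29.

15.8 ms

Candidate routes:
SW27 - SW17 - SW35 - SW39 - SW29: 0.6+2.1+7.9+5.2 = 15.8
SW27 - SW17 - SW37 - SW14 - SW35 - SW39 - SW29: 0.6+6.9+4.1+3.4+7.9+5.2 = 28.1
SW27 - SW17 - SW35 - SW39 - SW36 - SW29: 0.6+2.1+7.9+5.6+6.4 = 22.6
The minimum is 15.8 ms via SW27 - SW17 - SW35 - SW39 - SW29.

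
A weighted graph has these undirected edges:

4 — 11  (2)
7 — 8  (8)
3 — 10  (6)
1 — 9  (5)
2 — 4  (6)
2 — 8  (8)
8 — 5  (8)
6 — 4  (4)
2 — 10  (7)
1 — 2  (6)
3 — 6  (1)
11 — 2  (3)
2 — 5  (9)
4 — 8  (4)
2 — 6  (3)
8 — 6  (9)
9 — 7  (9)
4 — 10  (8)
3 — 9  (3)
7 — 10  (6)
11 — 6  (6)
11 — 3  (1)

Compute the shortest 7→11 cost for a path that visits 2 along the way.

Shortest 7→2: 7 → 10 → 2 = 13
Shortest 2→11: 2 → 11 = 3
Total via 2: 13 + 3 = 16.

16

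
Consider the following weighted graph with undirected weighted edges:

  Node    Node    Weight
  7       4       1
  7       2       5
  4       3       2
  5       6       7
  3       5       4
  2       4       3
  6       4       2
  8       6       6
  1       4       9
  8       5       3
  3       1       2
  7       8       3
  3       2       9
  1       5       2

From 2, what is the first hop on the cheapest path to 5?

4

Candidate routes:
2–4–7–8–5: 3+1+3+3 = 10
2–4–3–5: 3+2+4 = 9
Cheapest is 2–4–3–5 at 9.
So from 2 the first move is to 4.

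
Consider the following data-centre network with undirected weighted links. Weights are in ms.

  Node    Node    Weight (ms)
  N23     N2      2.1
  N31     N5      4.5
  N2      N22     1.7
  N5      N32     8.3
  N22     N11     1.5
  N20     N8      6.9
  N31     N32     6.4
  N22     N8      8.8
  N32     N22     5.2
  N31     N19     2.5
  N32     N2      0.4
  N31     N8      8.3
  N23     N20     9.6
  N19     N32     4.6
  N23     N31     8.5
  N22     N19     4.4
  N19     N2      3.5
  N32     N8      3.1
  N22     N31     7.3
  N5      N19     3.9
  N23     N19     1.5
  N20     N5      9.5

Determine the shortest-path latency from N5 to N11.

9.8 ms

Settle nodes by increasing distance from N5:
N5: 0
N19: 3.9  (via N5)
N31: 4.5  (via N5)
N23: 5.4  (via N19)
N2: 7.4  (via N19)
N32: 7.8  (via N2)
N22: 8.3  (via N19)
N20: 9.5  (via N5)
N11: 9.8  (via N22)
Shortest route: N5–N19–N22–N11 = 9.8 ms.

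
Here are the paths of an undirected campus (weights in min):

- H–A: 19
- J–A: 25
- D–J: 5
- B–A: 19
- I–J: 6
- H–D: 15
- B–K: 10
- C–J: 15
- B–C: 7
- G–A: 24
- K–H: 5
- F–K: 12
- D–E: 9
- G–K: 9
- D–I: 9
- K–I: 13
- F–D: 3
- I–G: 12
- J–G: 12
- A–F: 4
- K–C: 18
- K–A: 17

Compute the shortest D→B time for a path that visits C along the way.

27 min

Best D to C: D–J–C costing 20
Best C to B: C–B costing 7
Total via C: 20 + 7 = 27 min.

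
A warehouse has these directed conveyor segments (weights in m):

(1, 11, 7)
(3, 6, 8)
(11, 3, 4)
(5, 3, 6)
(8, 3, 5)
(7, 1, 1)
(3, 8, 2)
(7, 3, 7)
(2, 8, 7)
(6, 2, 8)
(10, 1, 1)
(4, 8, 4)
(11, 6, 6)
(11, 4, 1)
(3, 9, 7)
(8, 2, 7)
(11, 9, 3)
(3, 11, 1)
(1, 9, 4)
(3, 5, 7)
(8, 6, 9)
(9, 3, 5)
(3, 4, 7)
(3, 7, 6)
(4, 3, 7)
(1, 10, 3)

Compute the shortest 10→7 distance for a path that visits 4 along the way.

22 m

Shortest 10→4: 10–1–11–4 = 9
Shortest 4→7: 4–3–7 = 13
Total via 4: 9 + 13 = 22 m.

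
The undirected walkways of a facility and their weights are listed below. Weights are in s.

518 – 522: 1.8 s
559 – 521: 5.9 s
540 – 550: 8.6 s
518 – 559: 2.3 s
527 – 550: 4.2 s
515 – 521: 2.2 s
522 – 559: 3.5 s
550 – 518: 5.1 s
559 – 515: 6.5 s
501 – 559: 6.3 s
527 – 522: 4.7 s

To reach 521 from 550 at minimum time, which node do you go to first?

518

Enumerating some paths:
550–518–559–515–521: 5.1+2.3+6.5+2.2 = 16.1
550–518–522–559–521: 5.1+1.8+3.5+5.9 = 16.3
550–527–522–559–521: 4.2+4.7+3.5+5.9 = 18.3
550–518–559–521: 5.1+2.3+5.9 = 13.3
The minimum is 13.3 s via 550–518–559–521.
So from 550 the first move is to 518.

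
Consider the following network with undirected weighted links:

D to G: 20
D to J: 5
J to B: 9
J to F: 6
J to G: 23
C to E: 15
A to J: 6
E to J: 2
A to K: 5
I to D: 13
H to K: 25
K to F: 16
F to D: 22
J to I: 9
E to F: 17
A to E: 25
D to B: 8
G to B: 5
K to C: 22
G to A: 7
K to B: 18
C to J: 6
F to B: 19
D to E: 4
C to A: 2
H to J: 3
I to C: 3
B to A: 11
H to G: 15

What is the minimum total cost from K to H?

14

Running Dijkstra from K:
K: 0
A: 5  (via K)
C: 7  (via A)
I: 10  (via C)
J: 11  (via A)
G: 12  (via A)
E: 13  (via J)
H: 14  (via J)
Shortest route: K → A → J → H = 14.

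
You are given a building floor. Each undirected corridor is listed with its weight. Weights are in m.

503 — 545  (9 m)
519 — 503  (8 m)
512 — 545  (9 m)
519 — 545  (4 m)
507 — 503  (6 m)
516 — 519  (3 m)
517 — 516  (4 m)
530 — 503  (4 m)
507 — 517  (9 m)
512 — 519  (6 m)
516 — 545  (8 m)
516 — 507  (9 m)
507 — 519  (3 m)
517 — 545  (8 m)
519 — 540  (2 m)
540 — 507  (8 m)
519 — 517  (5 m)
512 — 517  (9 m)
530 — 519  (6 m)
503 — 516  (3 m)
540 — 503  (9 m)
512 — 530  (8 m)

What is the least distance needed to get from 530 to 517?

Shortest distances from 530:
530: 0
503: 4  (via 530)
519: 6  (via 530)
516: 7  (via 503)
540: 8  (via 519)
512: 8  (via 530)
507: 9  (via 519)
545: 10  (via 519)
517: 11  (via 519)
Shortest route: 530–519–517 = 11 m.

11 m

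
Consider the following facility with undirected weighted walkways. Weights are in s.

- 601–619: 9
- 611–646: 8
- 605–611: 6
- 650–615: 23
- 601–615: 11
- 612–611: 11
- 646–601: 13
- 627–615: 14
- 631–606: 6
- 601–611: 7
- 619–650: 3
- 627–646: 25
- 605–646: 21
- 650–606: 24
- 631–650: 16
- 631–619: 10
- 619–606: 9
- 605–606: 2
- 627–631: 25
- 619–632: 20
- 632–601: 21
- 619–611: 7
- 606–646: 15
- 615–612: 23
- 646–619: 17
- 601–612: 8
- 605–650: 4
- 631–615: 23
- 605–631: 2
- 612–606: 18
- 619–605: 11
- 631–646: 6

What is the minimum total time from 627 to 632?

46 s

Shortest distances from 627:
627: 0
615: 14  (via 627)
601: 25  (via 615)
646: 25  (via 627)
631: 25  (via 627)
605: 27  (via 631)
606: 29  (via 605)
650: 31  (via 605)
611: 32  (via 601)
612: 33  (via 601)
619: 34  (via 601)
632: 46  (via 601)
Shortest route: 627 → 615 → 601 → 632 = 46 s.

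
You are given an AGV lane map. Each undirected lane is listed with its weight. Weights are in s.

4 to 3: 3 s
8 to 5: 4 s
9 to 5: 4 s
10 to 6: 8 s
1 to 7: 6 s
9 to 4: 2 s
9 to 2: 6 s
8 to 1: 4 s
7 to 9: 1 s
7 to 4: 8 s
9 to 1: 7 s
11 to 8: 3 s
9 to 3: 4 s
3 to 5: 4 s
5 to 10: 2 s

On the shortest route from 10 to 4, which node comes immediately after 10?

Enumerating some paths:
10–5–9–4: 2+4+2 = 8
10–5–3–4: 2+4+3 = 9
10–5–3–9–4: 2+4+4+2 = 12
The minimum is 8 s via 10–5–9–4.
So from 10 the first move is to 5.

5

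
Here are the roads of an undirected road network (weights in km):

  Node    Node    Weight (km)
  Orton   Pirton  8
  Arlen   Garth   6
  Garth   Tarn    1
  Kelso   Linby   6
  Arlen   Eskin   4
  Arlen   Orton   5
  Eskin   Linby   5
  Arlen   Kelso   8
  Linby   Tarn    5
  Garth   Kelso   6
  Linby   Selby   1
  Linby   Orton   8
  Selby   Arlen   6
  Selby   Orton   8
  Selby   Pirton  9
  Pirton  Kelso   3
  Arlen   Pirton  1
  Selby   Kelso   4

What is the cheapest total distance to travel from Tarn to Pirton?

8 km

Settle nodes by increasing distance from Tarn:
Tarn: 0
Garth: 1  (via Tarn)
Linby: 5  (via Tarn)
Selby: 6  (via Linby)
Kelso: 7  (via Garth)
Arlen: 7  (via Garth)
Pirton: 8  (via Arlen)
Shortest route: Tarn → Garth → Arlen → Pirton = 8 km.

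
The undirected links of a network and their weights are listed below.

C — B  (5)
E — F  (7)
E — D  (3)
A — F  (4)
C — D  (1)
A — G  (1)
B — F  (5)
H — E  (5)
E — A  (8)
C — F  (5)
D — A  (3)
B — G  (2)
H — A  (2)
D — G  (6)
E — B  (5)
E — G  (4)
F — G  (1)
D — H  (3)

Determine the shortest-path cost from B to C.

5

Enumerating some paths:
B → G → A → D → C: 2+1+3+1 = 7
B → C: 5 = 5
Cheapest is B → C at 5.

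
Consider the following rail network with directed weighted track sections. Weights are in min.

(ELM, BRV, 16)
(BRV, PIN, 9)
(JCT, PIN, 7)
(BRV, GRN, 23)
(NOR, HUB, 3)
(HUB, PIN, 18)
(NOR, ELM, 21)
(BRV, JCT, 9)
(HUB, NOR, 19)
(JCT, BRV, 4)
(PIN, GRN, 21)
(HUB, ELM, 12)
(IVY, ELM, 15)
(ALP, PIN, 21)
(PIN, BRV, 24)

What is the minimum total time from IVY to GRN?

Settle nodes by increasing distance from IVY:
IVY: 0
ELM: 15  (via IVY)
BRV: 31  (via ELM)
JCT: 40  (via BRV)
PIN: 40  (via BRV)
GRN: 54  (via BRV)
Shortest route: IVY–ELM–BRV–GRN = 54 min.

54 min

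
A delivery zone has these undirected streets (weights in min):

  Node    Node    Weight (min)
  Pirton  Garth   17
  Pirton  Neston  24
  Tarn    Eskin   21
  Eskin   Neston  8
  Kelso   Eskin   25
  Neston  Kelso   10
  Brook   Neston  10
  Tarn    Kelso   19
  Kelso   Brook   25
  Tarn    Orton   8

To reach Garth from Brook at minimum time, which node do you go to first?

Neston

Candidate routes:
Brook–Kelso–Neston–Pirton–Garth: 25+10+24+17 = 76
Brook–Kelso–Eskin–Neston–Pirton–Garth: 25+25+8+24+17 = 99
Brook–Neston–Pirton–Garth: 10+24+17 = 51
Cheapest is Brook–Neston–Pirton–Garth at 51 min.
So from Brook the first move is to Neston.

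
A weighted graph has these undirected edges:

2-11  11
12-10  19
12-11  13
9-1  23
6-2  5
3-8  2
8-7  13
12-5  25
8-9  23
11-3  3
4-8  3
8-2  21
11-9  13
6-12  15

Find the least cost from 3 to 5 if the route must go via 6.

Shortest 3→6: 3 → 11 → 2 → 6 = 19
Best 6 to 5: 6 → 12 → 5 costing 40
Total via 6: 19 + 40 = 59.

59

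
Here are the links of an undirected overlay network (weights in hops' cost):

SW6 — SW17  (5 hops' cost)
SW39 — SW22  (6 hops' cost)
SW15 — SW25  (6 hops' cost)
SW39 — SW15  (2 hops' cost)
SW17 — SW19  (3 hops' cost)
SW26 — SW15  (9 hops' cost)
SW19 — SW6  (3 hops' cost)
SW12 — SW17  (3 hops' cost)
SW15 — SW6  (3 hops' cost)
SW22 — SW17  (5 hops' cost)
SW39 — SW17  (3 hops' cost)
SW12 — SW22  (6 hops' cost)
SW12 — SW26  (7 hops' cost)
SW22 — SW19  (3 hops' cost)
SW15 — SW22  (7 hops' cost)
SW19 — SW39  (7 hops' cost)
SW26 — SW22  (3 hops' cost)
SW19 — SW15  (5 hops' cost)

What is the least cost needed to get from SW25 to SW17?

Enumerating some paths:
SW25 → SW15 → SW6 → SW17: 6+3+5 = 14
SW25 → SW15 → SW39 → SW17: 6+2+3 = 11
Cheapest is SW25 → SW15 → SW39 → SW17 at 11 hops' cost.

11 hops' cost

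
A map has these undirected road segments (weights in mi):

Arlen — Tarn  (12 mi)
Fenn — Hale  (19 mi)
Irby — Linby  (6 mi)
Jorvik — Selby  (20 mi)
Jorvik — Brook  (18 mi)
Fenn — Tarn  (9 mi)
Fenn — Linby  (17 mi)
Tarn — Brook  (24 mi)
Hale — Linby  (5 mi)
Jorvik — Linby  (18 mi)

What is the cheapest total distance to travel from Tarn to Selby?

Settle nodes by increasing distance from Tarn:
Tarn: 0
Fenn: 9  (via Tarn)
Arlen: 12  (via Tarn)
Brook: 24  (via Tarn)
Linby: 26  (via Fenn)
Hale: 28  (via Fenn)
Irby: 32  (via Linby)
Jorvik: 42  (via Brook)
Selby: 62  (via Jorvik)
Shortest route: Tarn–Brook–Jorvik–Selby = 62 mi.

62 mi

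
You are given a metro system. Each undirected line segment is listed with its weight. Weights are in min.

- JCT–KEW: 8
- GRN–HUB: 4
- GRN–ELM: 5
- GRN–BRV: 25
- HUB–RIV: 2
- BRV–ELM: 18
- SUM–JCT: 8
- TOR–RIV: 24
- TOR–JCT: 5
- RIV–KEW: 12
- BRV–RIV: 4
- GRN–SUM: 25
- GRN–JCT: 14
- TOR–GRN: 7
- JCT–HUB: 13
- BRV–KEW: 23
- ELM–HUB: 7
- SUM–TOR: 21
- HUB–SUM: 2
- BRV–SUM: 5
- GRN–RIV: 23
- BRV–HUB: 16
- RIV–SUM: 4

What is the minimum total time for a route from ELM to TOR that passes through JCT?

Best ELM to JCT: ELM → HUB → SUM → JCT costing 17
Best JCT to TOR: JCT → TOR costing 5
Total via JCT: 17 + 5 = 22 min.

22 min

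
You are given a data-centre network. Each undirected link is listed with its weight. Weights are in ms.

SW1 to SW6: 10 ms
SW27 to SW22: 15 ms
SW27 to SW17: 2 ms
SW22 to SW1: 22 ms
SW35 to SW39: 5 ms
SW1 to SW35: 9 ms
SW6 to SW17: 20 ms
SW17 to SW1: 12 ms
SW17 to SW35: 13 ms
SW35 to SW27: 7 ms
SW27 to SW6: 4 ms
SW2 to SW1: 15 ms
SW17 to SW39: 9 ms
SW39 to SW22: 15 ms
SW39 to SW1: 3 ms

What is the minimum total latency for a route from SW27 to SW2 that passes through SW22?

Best SW27 to SW22: SW27–SW22 costing 15
Shortest SW22→SW2: SW22–SW39–SW1–SW2 = 33
Total via SW22: 15 + 33 = 48 ms.

48 ms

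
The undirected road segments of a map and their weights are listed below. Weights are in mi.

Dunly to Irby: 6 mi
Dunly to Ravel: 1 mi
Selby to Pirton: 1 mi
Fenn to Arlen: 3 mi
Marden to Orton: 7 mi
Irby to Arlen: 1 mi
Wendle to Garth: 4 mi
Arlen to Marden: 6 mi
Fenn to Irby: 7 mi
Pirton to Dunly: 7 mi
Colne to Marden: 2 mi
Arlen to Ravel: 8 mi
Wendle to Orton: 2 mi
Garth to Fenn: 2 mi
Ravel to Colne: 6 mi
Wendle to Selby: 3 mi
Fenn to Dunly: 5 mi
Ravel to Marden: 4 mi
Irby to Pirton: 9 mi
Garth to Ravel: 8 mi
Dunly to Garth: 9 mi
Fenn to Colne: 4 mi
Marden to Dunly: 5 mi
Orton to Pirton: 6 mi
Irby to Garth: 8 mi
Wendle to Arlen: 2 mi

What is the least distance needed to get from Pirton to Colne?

Candidate routes:
Pirton - Dunly - Ravel - Colne: 7+1+6 = 14
Pirton - Dunly - Marden - Colne: 7+5+2 = 14
Pirton - Selby - Wendle - Arlen - Fenn - Colne: 1+3+2+3+4 = 13
Cheapest is Pirton - Selby - Wendle - Arlen - Fenn - Colne at 13 mi.

13 mi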